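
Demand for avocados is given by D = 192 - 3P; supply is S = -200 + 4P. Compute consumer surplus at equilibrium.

Consumer surplus = 96

Equilibrium: 192 - 3P = -200 + 4P gives P* = 56, Q* = 24.
Demand choke price (D = 0): P = 64.
CS = ½(64 − 56)(24) = 96.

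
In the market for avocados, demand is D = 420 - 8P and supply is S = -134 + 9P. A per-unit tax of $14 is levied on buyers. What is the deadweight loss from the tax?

Deadweight loss = 7056/17

Pre-tax equilibrium: P* = 554/17, Q* = 2708/17.
Tax on buyers shifts demand to D = 420 − 8(P + 14) = 308 - 8P.
308 - 8P = -134 + 9P gives seller price Ps = 26; buyers pay Pb = 26 + 14 = 40.
New quantity: Q = 420 − 8(40) = 100.
DWL = ½ × 14 × (2708/17 − 100) = 7056/17.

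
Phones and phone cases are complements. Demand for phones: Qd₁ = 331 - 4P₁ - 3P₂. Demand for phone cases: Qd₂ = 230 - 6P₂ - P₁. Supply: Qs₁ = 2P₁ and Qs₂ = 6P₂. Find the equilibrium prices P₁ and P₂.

P₁ = 1094/23, P₂ = 1049/69

Market 1: 331 - 4P₁ - 3P₂ = 2P₁ → 6P₁ + 3P₂ = 331.
Market 2: 12P₂ + P₁ = 230.
Eliminating P₂: 12×(1) − 3×(2) gives 69P₁ = 3282, so P₁ = 1094/23.
Back-substitute into (2): P₂ = (230 − 1×1094/23) / 12 = 1049/69.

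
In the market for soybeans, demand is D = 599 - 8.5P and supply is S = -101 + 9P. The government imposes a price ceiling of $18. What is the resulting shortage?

Equilibrium price would be P* = 40, so the ceiling at 18 binds.
At P = 18: D = 599 − 8.5(18) = 446, S = -101 + 9(18) = 61.
Shortage = 446 − 61 = 385.

Shortage = 385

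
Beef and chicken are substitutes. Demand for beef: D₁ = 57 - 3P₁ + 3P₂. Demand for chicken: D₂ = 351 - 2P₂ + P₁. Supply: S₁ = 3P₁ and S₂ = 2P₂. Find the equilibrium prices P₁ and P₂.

Market 1: 57 - 3P₁ + 3P₂ = 3P₁ → 6P₁ - 3P₂ = 57.
Market 2: 4P₂ - P₁ = 351.
Eliminating P₂: 4×(1) + 3×(2) gives 21P₁ = 1281, so P₁ = 61.
Back-substitute into (2): P₂ = (351 + 1×61) / 4 = 103.

P₁ = 61, P₂ = 103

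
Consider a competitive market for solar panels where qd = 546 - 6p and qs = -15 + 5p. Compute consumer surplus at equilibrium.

Equilibrium: 546 - 6p = -15 + 5p gives p* = 51, q* = 240.
Demand choke price (qd = 0): p = 91.
CS = ½(91 − 51)(240) = 4800.

Consumer surplus = 4800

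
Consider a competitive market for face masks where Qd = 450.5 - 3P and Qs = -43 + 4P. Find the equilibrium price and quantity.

P* = 70.5, Q* = 239

Set Qd = Qs: 450.5 - 3P = -43 + 4P.
493.5 = 7P, so P* = 70.5.
Q* = 450.5 − 3(70.5) = 239.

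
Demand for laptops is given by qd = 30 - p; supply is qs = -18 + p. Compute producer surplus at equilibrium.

Producer surplus = 18

Equilibrium: 30 - p = -18 + p gives p* = 24, q* = 6.
Supply starts at p = 18 (where qs = 0).
PS = ½(24 − 18)(6) = 18.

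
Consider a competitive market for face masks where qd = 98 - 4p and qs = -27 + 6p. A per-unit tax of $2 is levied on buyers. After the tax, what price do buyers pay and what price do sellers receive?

Buyers pay $13.7, sellers receive $11.7

Pre-tax equilibrium: p* = 12.5, q* = 48.
Tax on buyers shifts demand to qd = 98 − 4(p + 2) = 90 - 4p.
90 - 4p = -27 + 6p gives seller price ps = 11.7; buyers pay pb = 11.7 + 2 = 13.7.
New quantity: q = 98 − 4(13.7) = 43.2.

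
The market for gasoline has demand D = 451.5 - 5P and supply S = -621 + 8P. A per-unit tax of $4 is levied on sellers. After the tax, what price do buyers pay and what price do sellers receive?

Pre-tax equilibrium: P* = 82.5, Q* = 39.
Tax on sellers shifts supply to S = -621 + 8(P − 4) = -653 + 8P.
451.5 - 5P = -653 + 8P gives buyer price Pb = 2209/26; sellers receive Ps = 2209/26 − 4 = 2105/26.
New quantity: Q = 451.5 − 5(2209/26) = 347/13.

Buyers pay 2209/26, sellers receive 2105/26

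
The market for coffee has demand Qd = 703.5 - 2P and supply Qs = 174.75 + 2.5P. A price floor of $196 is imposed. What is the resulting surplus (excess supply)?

Surplus = 353.25

Equilibrium price would be P* = 117.5, so the floor at 196 binds.
At P = 196: Qd = 311.5, Qs = 664.75.
Surplus = 664.75 − 311.5 = 353.25.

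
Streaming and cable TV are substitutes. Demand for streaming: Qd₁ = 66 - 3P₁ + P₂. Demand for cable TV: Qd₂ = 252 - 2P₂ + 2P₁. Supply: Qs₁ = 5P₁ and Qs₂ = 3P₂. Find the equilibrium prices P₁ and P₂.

P₁ = 291/19, P₂ = 1074/19

Market 1: 66 - 3P₁ + P₂ = 5P₁ → 8P₁ - P₂ = 66.
Market 2: 5P₂ - 2P₁ = 252.
Eliminating P₂: 5×(1) + 1×(2) gives 38P₁ = 582, so P₁ = 291/19.
Back-substitute into (2): P₂ = (252 + 2×291/19) / 5 = 1074/19.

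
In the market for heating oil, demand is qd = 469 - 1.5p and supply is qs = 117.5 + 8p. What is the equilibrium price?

Set qd = qs: 469 - 1.5p = 117.5 + 8p.
351.5 = 9.5p, so p* = 37.
q* = 469 − 1.5(37) = 413.5.

p* = 37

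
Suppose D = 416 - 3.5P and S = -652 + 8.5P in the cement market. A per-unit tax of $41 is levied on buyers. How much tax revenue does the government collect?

Tax revenue = 5617/48

Pre-tax equilibrium: P* = 89, Q* = 104.5.
Tax on buyers shifts demand to D = 416 − 3.5(P + 41) = 272.5 - 3.5P.
272.5 - 3.5P = -652 + 8.5P gives seller price Ps = 1849/24; buyers pay Pb = 1849/24 + 41 = 2833/24.
New quantity: Q = 416 − 3.5(2833/24) = 137/48.
Revenue = 41 × 137/48 = 5617/48.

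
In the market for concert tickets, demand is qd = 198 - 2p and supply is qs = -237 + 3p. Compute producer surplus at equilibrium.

Equilibrium: 198 - 2p = -237 + 3p gives p* = 87, q* = 24.
Supply starts at p = 79 (where qs = 0).
PS = ½(87 − 79)(24) = 96.

Producer surplus = 96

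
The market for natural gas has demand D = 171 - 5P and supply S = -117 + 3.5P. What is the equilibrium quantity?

Q* = 27/17

Set D = S: 171 - 5P = -117 + 3.5P.
288 = 8.5P, so P* = 576/17.
Q* = 171 − 5(576/17) = 27/17.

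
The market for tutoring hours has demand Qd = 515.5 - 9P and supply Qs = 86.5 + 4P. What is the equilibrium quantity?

Q* = 218.5

Set Qd = Qs: 515.5 - 9P = 86.5 + 4P.
429 = 13P, so P* = 33.
Q* = 515.5 − 9(33) = 218.5.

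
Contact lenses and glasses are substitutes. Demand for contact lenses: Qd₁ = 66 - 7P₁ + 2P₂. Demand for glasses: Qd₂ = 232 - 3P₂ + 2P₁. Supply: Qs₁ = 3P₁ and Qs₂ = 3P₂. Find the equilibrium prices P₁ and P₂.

Market 1: 66 - 7P₁ + 2P₂ = 3P₁ → 10P₁ - 2P₂ = 66.
Market 2: 6P₂ - 2P₁ = 232.
Eliminating P₂: 6×(1) + 2×(2) gives 56P₁ = 860, so P₁ = 215/14.
Back-substitute into (2): P₂ = (232 + 2×215/14) / 6 = 613/14.

P₁ = 215/14, P₂ = 613/14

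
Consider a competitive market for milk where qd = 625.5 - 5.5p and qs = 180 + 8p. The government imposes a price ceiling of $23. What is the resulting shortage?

Equilibrium price would be p* = 33, so the ceiling at 23 binds.
At p = 23: qd = 625.5 − 5.5(23) = 499, qs = 180 + 8(23) = 364.
Shortage = 499 − 364 = 135.

Shortage = 135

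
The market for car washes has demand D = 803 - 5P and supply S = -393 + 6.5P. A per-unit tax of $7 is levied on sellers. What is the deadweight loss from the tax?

Deadweight loss = 3185/46

Pre-tax equilibrium: P* = 104, Q* = 283.
Tax on sellers shifts supply to S = -393 + 6.5(P − 7) = -438.5 + 6.5P.
803 - 5P = -438.5 + 6.5P gives buyer price Pb = 2483/23; sellers receive Ps = 2483/23 − 7 = 2322/23.
New quantity: Q = 803 − 5(2483/23) = 6054/23.
DWL = ½ × 7 × (283 − 6054/23) = 3185/46.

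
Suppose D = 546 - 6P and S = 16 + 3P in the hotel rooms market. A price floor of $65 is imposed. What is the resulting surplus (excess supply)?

Surplus = 55

Equilibrium price would be P* = 530/9, so the floor at 65 binds.
At P = 65: D = 156, S = 211.
Surplus = 211 − 156 = 55.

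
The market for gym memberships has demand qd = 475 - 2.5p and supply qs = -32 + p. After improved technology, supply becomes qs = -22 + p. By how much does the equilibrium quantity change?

Original equilibrium: p* = 1014/7, q* = 790/7.
New equilibrium: 475 - 2.5p = -22 + p, so 497 = 3.5p and p' = 142; q' = 475 − 2.5(142) = 120.
Change in quantity: 120 − 790/7 = 50/7.

Δq = 50/7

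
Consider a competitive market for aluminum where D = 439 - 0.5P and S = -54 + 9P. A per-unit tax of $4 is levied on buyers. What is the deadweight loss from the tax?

Deadweight loss = 72/19

Pre-tax equilibrium: P* = 986/19, Q* = 7848/19.
Tax on buyers shifts demand to D = 439 − 0.5(P + 4) = 437 - 0.5P.
437 - 0.5P = -54 + 9P gives seller price Ps = 982/19; buyers pay Pb = 982/19 + 4 = 1058/19.
New quantity: Q = 439 − 0.5(1058/19) = 7812/19.
DWL = ½ × 4 × (7848/19 − 7812/19) = 72/19.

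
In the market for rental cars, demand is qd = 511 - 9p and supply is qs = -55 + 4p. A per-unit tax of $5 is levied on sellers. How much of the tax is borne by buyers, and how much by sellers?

Pre-tax equilibrium: p* = 566/13, q* = 1549/13.
Tax on sellers shifts supply to qs = -55 + 4(p − 5) = -75 + 4p.
511 - 9p = -75 + 4p gives buyer price pb = 586/13; sellers receive ps = 586/13 − 5 = 521/13.
New quantity: q = 511 − 9(586/13) = 1369/13.
Buyer burden = 586/13 − 566/13 = 20/13; seller burden = 566/13 − 521/13 = 45/13.

Buyers bear 20/13, sellers bear 45/13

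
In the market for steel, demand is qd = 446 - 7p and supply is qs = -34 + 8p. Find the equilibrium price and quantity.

Set qd = qs: 446 - 7p = -34 + 8p.
480 = 15p, so p* = 32.
q* = 446 − 7(32) = 222.

p* = 32, q* = 222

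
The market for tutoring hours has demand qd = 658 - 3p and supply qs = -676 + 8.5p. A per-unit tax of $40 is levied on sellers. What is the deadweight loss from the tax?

Pre-tax equilibrium: p* = 116, q* = 310.
Tax on sellers shifts supply to qs = -676 + 8.5(p − 40) = -1016 + 8.5p.
658 - 3p = -1016 + 8.5p gives buyer price pb = 3348/23; sellers receive ps = 3348/23 − 40 = 2428/23.
New quantity: q = 658 − 3(3348/23) = 5090/23.
DWL = ½ × 40 × (310 − 5090/23) = 40800/23.

Deadweight loss = 40800/23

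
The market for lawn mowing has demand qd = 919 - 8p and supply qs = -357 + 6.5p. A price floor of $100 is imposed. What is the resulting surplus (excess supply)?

Equilibrium price would be p* = 88, so the floor at 100 binds.
At p = 100: qd = 119, qs = 293.
Surplus = 293 − 119 = 174.

Surplus = 174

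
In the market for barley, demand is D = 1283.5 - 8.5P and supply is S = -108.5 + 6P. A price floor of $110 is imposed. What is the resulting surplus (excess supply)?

Surplus = 203

Equilibrium price would be P* = 96, so the floor at 110 binds.
At P = 110: D = 348.5, S = 551.5.
Surplus = 551.5 − 348.5 = 203.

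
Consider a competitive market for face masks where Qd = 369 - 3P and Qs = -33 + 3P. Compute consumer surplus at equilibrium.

Consumer surplus = 4704

Equilibrium: 369 - 3P = -33 + 3P gives P* = 67, Q* = 168.
Demand choke price (Qd = 0): P = 123.
CS = ½(123 − 67)(168) = 4704.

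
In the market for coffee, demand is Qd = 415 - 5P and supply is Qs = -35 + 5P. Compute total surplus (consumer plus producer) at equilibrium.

Total surplus = 7220

Equilibrium: 415 - 5P = -35 + 5P gives P* = 45, Q* = 190.
Demand choke price: P = 83; supply starts at P = 7.
CS = ½(83 − 45)(190) = 3610; PS = ½(45 − 7)(190) = 3610.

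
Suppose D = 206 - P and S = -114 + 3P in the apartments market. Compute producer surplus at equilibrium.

Producer surplus = 2646

Equilibrium: 206 - P = -114 + 3P gives P* = 80, Q* = 126.
Supply starts at P = 38 (where S = 0).
PS = ½(80 − 38)(126) = 2646.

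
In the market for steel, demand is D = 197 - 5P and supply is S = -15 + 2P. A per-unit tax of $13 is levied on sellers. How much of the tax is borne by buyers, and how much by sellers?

Pre-tax equilibrium: P* = 212/7, Q* = 319/7.
Tax on sellers shifts supply to S = -15 + 2(P − 13) = -41 + 2P.
197 - 5P = -41 + 2P gives buyer price Pb = 34; sellers receive Ps = 34 − 13 = 21.
New quantity: Q = 197 − 5(34) = 27.
Buyer burden = 34 − 212/7 = 26/7; seller burden = 212/7 − 21 = 65/7.

Buyers bear 26/7, sellers bear 65/7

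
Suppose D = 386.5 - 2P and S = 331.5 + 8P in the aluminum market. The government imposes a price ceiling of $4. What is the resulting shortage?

Shortage = 15

Equilibrium price would be P* = 5.5, so the ceiling at 4 binds.
At P = 4: D = 386.5 − 2(4) = 378.5, S = 331.5 + 8(4) = 363.5.
Shortage = 378.5 − 363.5 = 15.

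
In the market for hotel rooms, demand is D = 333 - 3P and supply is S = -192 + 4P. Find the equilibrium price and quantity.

P* = 75, Q* = 108

Set D = S: 333 - 3P = -192 + 4P.
525 = 7P, so P* = 75.
Q* = 333 − 3(75) = 108.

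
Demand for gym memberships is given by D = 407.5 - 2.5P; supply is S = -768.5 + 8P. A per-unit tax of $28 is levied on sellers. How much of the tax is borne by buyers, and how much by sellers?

Buyers bear 64/3, sellers bear 20/3

Pre-tax equilibrium: P* = 112, Q* = 127.5.
Tax on sellers shifts supply to S = -768.5 + 8(P − 28) = -992.5 + 8P.
407.5 - 2.5P = -992.5 + 8P gives buyer price Pb = 400/3; sellers receive Ps = 400/3 − 28 = 316/3.
New quantity: Q = 407.5 − 2.5(400/3) = 445/6.
Buyer burden = 400/3 − 112 = 64/3; seller burden = 112 − 316/3 = 20/3.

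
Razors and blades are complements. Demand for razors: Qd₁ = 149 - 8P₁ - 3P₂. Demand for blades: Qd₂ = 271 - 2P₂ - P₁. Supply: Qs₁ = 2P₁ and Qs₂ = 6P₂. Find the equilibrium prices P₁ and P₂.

P₁ = 379/77, P₂ = 2561/77

Market 1: 149 - 8P₁ - 3P₂ = 2P₁ → 10P₁ + 3P₂ = 149.
Market 2: 8P₂ + P₁ = 271.
Eliminating P₂: 8×(1) − 3×(2) gives 77P₁ = 379, so P₁ = 379/77.
Back-substitute into (2): P₂ = (271 − 1×379/77) / 8 = 2561/77.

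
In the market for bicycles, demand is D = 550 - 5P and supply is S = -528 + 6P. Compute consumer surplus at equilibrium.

Equilibrium: 550 - 5P = -528 + 6P gives P* = 98, Q* = 60.
Demand choke price (D = 0): P = 110.
CS = ½(110 − 98)(60) = 360.

Consumer surplus = 360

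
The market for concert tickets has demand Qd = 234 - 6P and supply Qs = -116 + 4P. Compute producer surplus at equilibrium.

Producer surplus = 72

Equilibrium: 234 - 6P = -116 + 4P gives P* = 35, Q* = 24.
Supply starts at P = 29 (where Qs = 0).
PS = ½(35 − 29)(24) = 72.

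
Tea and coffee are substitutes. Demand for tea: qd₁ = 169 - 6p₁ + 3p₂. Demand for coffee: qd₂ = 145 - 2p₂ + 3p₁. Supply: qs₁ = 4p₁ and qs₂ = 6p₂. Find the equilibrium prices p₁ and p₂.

Market 1: 169 - 6p₁ + 3p₂ = 4p₁ → 10p₁ - 3p₂ = 169.
Market 2: 8p₂ - 3p₁ = 145.
Eliminating p₂: 8×(1) + 3×(2) gives 71p₁ = 1787, so p₁ = 1787/71.
Back-substitute into (2): p₂ = (145 + 3×1787/71) / 8 = 1957/71.

p₁ = 1787/71, p₂ = 1957/71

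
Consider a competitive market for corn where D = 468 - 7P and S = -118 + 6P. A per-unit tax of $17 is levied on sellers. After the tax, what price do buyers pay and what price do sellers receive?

Pre-tax equilibrium: P* = 586/13, Q* = 1982/13.
Tax on sellers shifts supply to S = -118 + 6(P − 17) = -220 + 6P.
468 - 7P = -220 + 6P gives buyer price Pb = 688/13; sellers receive Ps = 688/13 − 17 = 467/13.
New quantity: Q = 468 − 7(688/13) = 1268/13.

Buyers pay 688/13, sellers receive 467/13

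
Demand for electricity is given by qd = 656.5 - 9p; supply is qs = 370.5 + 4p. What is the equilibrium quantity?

Set qd = qs: 656.5 - 9p = 370.5 + 4p.
286 = 13p, so p* = 22.
q* = 656.5 − 9(22) = 458.5.

q* = 458.5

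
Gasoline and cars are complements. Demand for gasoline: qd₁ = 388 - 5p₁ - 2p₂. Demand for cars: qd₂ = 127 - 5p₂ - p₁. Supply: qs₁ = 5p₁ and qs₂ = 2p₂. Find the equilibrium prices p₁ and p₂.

Market 1: 388 - 5p₁ - 2p₂ = 5p₁ → 10p₁ + 2p₂ = 388.
Market 2: 7p₂ + p₁ = 127.
Eliminating p₂: 7×(1) − 2×(2) gives 68p₁ = 2462, so p₁ = 1231/34.
Back-substitute into (2): p₂ = (127 − 1×1231/34) / 7 = 441/34.

p₁ = 1231/34, p₂ = 441/34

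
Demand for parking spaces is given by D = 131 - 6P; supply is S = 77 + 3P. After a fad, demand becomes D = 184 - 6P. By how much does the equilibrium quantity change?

ΔQ = 53/3

Original equilibrium: P* = 6, Q* = 95.
New equilibrium: 184 - 6P = 77 + 3P, so 107 = 9P and P' = 107/9; Q' = 184 − 6(107/9) = 338/3.
Change in quantity: 338/3 − 95 = 53/3.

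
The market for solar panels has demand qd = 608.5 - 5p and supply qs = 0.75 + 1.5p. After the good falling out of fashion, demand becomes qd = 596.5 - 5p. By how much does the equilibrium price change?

Δp = -24/13

Original equilibrium: p* = 93.5, q* = 141.
New equilibrium: 596.5 - 5p = 0.75 + 1.5p, so 595.75 = 6.5p and p' = 2383/26; q' = 596.5 − 5(2383/26) = 1797/13.
Change in price: 2383/26 − 93.5 = -24/13.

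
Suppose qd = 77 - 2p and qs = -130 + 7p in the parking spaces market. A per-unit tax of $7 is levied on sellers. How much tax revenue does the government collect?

Tax revenue = 1267/9

Pre-tax equilibrium: p* = 23, q* = 31.
Tax on sellers shifts supply to qs = -130 + 7(p − 7) = -179 + 7p.
77 - 2p = -179 + 7p gives buyer price pb = 256/9; sellers receive ps = 256/9 − 7 = 193/9.
New quantity: q = 77 − 2(256/9) = 181/9.
Revenue = 7 × 181/9 = 1267/9.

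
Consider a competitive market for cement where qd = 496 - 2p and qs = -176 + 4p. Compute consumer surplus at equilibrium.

Equilibrium: 496 - 2p = -176 + 4p gives p* = 112, q* = 272.
Demand choke price (qd = 0): p = 248.
CS = ½(248 − 112)(272) = 18496.

Consumer surplus = 18496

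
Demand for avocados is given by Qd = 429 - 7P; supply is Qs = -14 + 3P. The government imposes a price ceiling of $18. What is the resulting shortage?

Equilibrium price would be P* = 44.3, so the ceiling at 18 binds.
At P = 18: Qd = 429 − 7(18) = 303, Qs = -14 + 3(18) = 40.
Shortage = 303 − 40 = 263.

Shortage = 263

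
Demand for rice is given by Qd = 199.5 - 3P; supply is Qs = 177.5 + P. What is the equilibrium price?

Set Qd = Qs: 199.5 - 3P = 177.5 + P.
22 = 4P, so P* = 5.5.
Q* = 199.5 − 3(5.5) = 183.

P* = 5.5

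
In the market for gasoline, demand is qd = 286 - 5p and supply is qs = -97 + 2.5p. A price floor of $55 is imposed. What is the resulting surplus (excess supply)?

Equilibrium price would be p* = 766/15, so the floor at 55 binds.
At p = 55: qd = 11, qs = 40.5.
Surplus = 40.5 − 11 = 29.5.

Surplus = 29.5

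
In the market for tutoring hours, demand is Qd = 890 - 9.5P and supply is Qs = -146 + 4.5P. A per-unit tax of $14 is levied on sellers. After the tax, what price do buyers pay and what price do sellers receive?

Buyers pay $78.5, sellers receive $64.5

Pre-tax equilibrium: P* = 74, Q* = 187.
Tax on sellers shifts supply to Qs = -146 + 4.5(P − 14) = -209 + 4.5P.
890 - 9.5P = -209 + 4.5P gives buyer price Pb = 78.5; sellers receive Ps = 78.5 − 14 = 64.5.
New quantity: Q = 890 − 9.5(78.5) = 144.25.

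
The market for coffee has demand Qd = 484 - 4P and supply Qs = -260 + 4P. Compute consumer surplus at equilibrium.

Consumer surplus = 1568

Equilibrium: 484 - 4P = -260 + 4P gives P* = 93, Q* = 112.
Demand choke price (Qd = 0): P = 121.
CS = ½(121 − 93)(112) = 1568.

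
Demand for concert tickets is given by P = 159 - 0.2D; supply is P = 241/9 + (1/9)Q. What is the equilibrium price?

Set the two price expressions equal: 159 - 0.2Q = 241/9 + (1/9)Q.
1190/9 = (14/45)Q, so Q* = 425.
P* = 159 − (0.2)(425) = 74.

P* = 74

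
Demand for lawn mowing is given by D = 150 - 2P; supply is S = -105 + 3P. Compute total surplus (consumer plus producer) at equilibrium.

Equilibrium: 150 - 2P = -105 + 3P gives P* = 51, Q* = 48.
Demand choke price: P = 75; supply starts at P = 35.
CS = ½(75 − 51)(48) = 576; PS = ½(51 − 35)(48) = 384.

Total surplus = 960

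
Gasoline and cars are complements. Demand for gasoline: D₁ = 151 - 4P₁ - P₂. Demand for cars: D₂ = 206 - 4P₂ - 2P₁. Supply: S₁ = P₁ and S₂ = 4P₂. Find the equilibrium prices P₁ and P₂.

Market 1: 151 - 4P₁ - P₂ = P₁ → 5P₁ + P₂ = 151.
Market 2: 8P₂ + 2P₁ = 206.
Eliminating P₂: 8×(1) − 1×(2) gives 38P₁ = 1002, so P₁ = 501/19.
Back-substitute into (2): P₂ = (206 − 2×501/19) / 8 = 364/19.

P₁ = 501/19, P₂ = 364/19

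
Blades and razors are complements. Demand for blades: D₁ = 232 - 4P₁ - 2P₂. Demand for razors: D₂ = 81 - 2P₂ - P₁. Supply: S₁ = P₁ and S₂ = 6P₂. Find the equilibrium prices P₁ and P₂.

P₁ = 847/19, P₂ = 173/38

Market 1: 232 - 4P₁ - 2P₂ = P₁ → 5P₁ + 2P₂ = 232.
Market 2: 8P₂ + P₁ = 81.
Eliminating P₂: 8×(1) − 2×(2) gives 38P₁ = 1694, so P₁ = 847/19.
Back-substitute into (2): P₂ = (81 − 1×847/19) / 8 = 173/38.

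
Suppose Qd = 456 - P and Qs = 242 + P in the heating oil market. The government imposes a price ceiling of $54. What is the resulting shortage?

Shortage = 106

Equilibrium price would be P* = 107, so the ceiling at 54 binds.
At P = 54: Qd = 456 − 1(54) = 402, Qs = 242 + 1(54) = 296.
Shortage = 402 − 296 = 106.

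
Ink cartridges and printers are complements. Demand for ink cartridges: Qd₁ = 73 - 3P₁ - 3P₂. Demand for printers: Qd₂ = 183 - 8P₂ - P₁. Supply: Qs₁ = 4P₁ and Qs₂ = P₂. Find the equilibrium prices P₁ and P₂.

Market 1: 73 - 3P₁ - 3P₂ = 4P₁ → 7P₁ + 3P₂ = 73.
Market 2: 9P₂ + P₁ = 183.
Eliminating P₂: 9×(1) − 3×(2) gives 60P₁ = 108, so P₁ = 1.8.
Back-substitute into (2): P₂ = (183 − 1×1.8) / 9 = 302/15.

P₁ = 1.8, P₂ = 302/15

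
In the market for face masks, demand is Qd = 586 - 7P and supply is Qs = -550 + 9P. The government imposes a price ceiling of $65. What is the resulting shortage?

Shortage = 96

Equilibrium price would be P* = 71, so the ceiling at 65 binds.
At P = 65: Qd = 586 − 7(65) = 131, Qs = -550 + 9(65) = 35.
Shortage = 131 − 35 = 96.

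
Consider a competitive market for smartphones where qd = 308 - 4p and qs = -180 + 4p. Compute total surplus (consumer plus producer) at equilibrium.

Equilibrium: 308 - 4p = -180 + 4p gives p* = 61, q* = 64.
Demand choke price: p = 77; supply starts at p = 45.
CS = ½(77 − 61)(64) = 512; PS = ½(61 − 45)(64) = 512.

Total surplus = 1024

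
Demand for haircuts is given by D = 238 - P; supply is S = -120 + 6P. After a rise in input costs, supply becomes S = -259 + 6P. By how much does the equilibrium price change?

ΔP = 139/7

Original equilibrium: P* = 358/7, Q* = 1308/7.
New equilibrium: 238 - P = -259 + 6P, so 497 = 7P and P' = 71; Q' = 238 − 1(71) = 167.
Change in price: 71 − 358/7 = 139/7.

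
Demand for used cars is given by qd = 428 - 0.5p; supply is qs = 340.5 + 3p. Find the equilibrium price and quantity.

p* = 25, q* = 415.5

Set qd = qs: 428 - 0.5p = 340.5 + 3p.
87.5 = 3.5p, so p* = 25.
q* = 428 − 0.5(25) = 415.5.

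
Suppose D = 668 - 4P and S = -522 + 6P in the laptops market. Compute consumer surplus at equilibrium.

Consumer surplus = 4608

Equilibrium: 668 - 4P = -522 + 6P gives P* = 119, Q* = 192.
Demand choke price (D = 0): P = 167.
CS = ½(167 − 119)(192) = 4608.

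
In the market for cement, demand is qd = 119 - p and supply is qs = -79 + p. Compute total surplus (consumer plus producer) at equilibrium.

Total surplus = 400

Equilibrium: 119 - p = -79 + p gives p* = 99, q* = 20.
Demand choke price: p = 119; supply starts at p = 79.
CS = ½(119 − 99)(20) = 200; PS = ½(99 − 79)(20) = 200.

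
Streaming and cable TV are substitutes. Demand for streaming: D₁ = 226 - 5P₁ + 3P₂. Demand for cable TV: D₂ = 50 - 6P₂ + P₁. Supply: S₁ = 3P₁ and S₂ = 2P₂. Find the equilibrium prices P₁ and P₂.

Market 1: 226 - 5P₁ + 3P₂ = 3P₁ → 8P₁ - 3P₂ = 226.
Market 2: 8P₂ - P₁ = 50.
Eliminating P₂: 8×(1) + 3×(2) gives 61P₁ = 1958, so P₁ = 1958/61.
Back-substitute into (2): P₂ = (50 + 1×1958/61) / 8 = 626/61.

P₁ = 1958/61, P₂ = 626/61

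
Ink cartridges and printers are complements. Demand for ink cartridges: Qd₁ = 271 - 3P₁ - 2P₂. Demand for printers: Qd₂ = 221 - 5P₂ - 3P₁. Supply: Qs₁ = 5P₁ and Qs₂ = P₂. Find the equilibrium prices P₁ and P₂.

P₁ = 592/21, P₂ = 955/42

Market 1: 271 - 3P₁ - 2P₂ = 5P₁ → 8P₁ + 2P₂ = 271.
Market 2: 6P₂ + 3P₁ = 221.
Eliminating P₂: 6×(1) − 2×(2) gives 42P₁ = 1184, so P₁ = 592/21.
Back-substitute into (2): P₂ = (221 − 3×592/21) / 6 = 955/42.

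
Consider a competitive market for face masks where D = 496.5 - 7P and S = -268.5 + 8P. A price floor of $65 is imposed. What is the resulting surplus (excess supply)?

Surplus = 210

Equilibrium price would be P* = 51, so the floor at 65 binds.
At P = 65: D = 41.5, S = 251.5.
Surplus = 251.5 − 41.5 = 210.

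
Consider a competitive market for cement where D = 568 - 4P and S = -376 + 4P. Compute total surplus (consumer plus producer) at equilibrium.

Total surplus = 2304

Equilibrium: 568 - 4P = -376 + 4P gives P* = 118, Q* = 96.
Demand choke price: P = 142; supply starts at P = 94.
CS = ½(142 − 118)(96) = 1152; PS = ½(118 − 94)(96) = 1152.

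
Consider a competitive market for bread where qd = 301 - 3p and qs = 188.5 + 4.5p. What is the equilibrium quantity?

Set qd = qs: 301 - 3p = 188.5 + 4.5p.
112.5 = 7.5p, so p* = 15.
q* = 301 − 3(15) = 256.

q* = 256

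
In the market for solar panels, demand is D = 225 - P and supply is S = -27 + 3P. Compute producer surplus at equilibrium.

Producer surplus = 4374

Equilibrium: 225 - P = -27 + 3P gives P* = 63, Q* = 162.
Supply starts at P = 9 (where S = 0).
PS = ½(63 − 9)(162) = 4374.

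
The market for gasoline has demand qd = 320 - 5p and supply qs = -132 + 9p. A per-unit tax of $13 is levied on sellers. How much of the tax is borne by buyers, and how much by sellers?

Buyers bear 117/14, sellers bear 65/14

Pre-tax equilibrium: p* = 226/7, q* = 1110/7.
Tax on sellers shifts supply to qs = -132 + 9(p − 13) = -249 + 9p.
320 - 5p = -249 + 9p gives buyer price pb = 569/14; sellers receive ps = 569/14 − 13 = 387/14.
New quantity: q = 320 − 5(569/14) = 1635/14.
Buyer burden = 569/14 − 226/7 = 117/14; seller burden = 226/7 − 387/14 = 65/14.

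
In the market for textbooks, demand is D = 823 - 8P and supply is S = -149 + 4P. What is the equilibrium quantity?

Set D = S: 823 - 8P = -149 + 4P.
972 = 12P, so P* = 81.
Q* = 823 − 8(81) = 175.

Q* = 175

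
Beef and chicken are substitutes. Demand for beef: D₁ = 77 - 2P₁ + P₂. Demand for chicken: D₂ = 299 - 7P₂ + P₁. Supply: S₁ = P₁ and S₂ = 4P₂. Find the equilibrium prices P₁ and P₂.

Market 1: 77 - 2P₁ + P₂ = P₁ → 3P₁ - P₂ = 77.
Market 2: 11P₂ - P₁ = 299.
Eliminating P₂: 11×(1) + 1×(2) gives 32P₁ = 1146, so P₁ = 35.8125.
Back-substitute into (2): P₂ = (299 + 1×35.8125) / 11 = 30.4375.

P₁ = 35.8125, P₂ = 30.4375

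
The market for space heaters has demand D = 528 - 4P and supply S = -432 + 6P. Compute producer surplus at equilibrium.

Producer surplus = 1728

Equilibrium: 528 - 4P = -432 + 6P gives P* = 96, Q* = 144.
Supply starts at P = 72 (where S = 0).
PS = ½(96 − 72)(144) = 1728.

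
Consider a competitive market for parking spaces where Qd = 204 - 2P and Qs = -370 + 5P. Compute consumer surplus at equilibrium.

Consumer surplus = 400

Equilibrium: 204 - 2P = -370 + 5P gives P* = 82, Q* = 40.
Demand choke price (Qd = 0): P = 102.
CS = ½(102 − 82)(40) = 400.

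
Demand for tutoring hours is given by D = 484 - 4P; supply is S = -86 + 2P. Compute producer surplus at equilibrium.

Equilibrium: 484 - 4P = -86 + 2P gives P* = 95, Q* = 104.
Supply starts at P = 43 (where S = 0).
PS = ½(95 − 43)(104) = 2704.

Producer surplus = 2704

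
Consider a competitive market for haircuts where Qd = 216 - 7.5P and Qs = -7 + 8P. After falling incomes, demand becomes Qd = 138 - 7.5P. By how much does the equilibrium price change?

ΔP = -156/31

Original equilibrium: P* = 446/31, Q* = 3351/31.
New equilibrium: 138 - 7.5P = -7 + 8P, so 145 = 15.5P and P' = 290/31; Q' = 138 − 7.5(290/31) = 2103/31.
Change in price: 290/31 − 446/31 = -156/31.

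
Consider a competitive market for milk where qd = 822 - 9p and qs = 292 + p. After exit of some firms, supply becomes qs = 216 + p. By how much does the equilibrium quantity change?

Δq = -68.4

Original equilibrium: p* = 53, q* = 345.
New equilibrium: 822 - 9p = 216 + p, so 606 = 10p and p' = 60.6; q' = 822 − 9(60.6) = 276.6.
Change in quantity: 276.6 − 345 = -68.4.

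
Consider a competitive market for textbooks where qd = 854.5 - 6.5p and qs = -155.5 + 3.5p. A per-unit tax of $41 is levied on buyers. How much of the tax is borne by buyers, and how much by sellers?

Buyers bear $14.35, sellers bear $26.65

Pre-tax equilibrium: p* = 101, q* = 198.
Tax on buyers shifts demand to qd = 854.5 − 6.5(p + 41) = 588 - 6.5p.
588 - 6.5p = -155.5 + 3.5p gives seller price ps = 74.35; buyers pay pb = 74.35 + 41 = 115.35.
New quantity: q = 854.5 − 6.5(115.35) = 104.725.
Buyer burden = 115.35 − 101 = 14.35; seller burden = 101 − 74.35 = 26.65.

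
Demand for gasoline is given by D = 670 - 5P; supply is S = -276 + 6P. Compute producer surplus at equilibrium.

Equilibrium: 670 - 5P = -276 + 6P gives P* = 86, Q* = 240.
Supply starts at P = 46 (where S = 0).
PS = ½(86 − 46)(240) = 4800.

Producer surplus = 4800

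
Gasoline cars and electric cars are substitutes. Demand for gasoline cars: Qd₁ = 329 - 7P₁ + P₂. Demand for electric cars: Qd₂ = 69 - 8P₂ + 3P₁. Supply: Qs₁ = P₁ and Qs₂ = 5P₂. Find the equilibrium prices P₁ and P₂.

P₁ = 4346/101, P₂ = 1539/101

Market 1: 329 - 7P₁ + P₂ = P₁ → 8P₁ - P₂ = 329.
Market 2: 13P₂ - 3P₁ = 69.
Eliminating P₂: 13×(1) + 1×(2) gives 101P₁ = 4346, so P₁ = 4346/101.
Back-substitute into (2): P₂ = (69 + 3×4346/101) / 13 = 1539/101.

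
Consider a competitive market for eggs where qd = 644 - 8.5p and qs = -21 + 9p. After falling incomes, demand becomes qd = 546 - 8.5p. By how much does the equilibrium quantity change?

Original equilibrium: p* = 38, q* = 321.
New equilibrium: 546 - 8.5p = -21 + 9p, so 567 = 17.5p and p' = 32.4; q' = 546 − 8.5(32.4) = 270.6.
Change in quantity: 270.6 − 321 = -50.4.

Δq = -50.4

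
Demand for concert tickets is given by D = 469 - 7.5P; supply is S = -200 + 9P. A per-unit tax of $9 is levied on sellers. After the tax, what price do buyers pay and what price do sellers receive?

Buyers pay 500/11, sellers receive 401/11

Pre-tax equilibrium: P* = 446/11, Q* = 1814/11.
Tax on sellers shifts supply to S = -200 + 9(P − 9) = -281 + 9P.
469 - 7.5P = -281 + 9P gives buyer price Pb = 500/11; sellers receive Ps = 500/11 − 9 = 401/11.
New quantity: Q = 469 − 7.5(500/11) = 1409/11.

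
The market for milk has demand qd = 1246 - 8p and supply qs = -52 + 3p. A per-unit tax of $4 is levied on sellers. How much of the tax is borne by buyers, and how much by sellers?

Pre-tax equilibrium: p* = 118, q* = 302.
Tax on sellers shifts supply to qs = -52 + 3(p − 4) = -64 + 3p.
1246 - 8p = -64 + 3p gives buyer price pb = 1310/11; sellers receive ps = 1310/11 − 4 = 1266/11.
New quantity: q = 1246 − 8(1310/11) = 3226/11.
Buyer burden = 1310/11 − 118 = 12/11; seller burden = 118 − 1266/11 = 32/11.

Buyers bear 12/11, sellers bear 32/11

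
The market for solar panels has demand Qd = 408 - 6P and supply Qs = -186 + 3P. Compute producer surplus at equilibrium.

Producer surplus = 24

Equilibrium: 408 - 6P = -186 + 3P gives P* = 66, Q* = 12.
Supply starts at P = 62 (where Qs = 0).
PS = ½(66 − 62)(12) = 24.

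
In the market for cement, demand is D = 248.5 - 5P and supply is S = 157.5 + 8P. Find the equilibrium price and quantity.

Set D = S: 248.5 - 5P = 157.5 + 8P.
91 = 13P, so P* = 7.
Q* = 248.5 − 5(7) = 213.5.

P* = 7, Q* = 213.5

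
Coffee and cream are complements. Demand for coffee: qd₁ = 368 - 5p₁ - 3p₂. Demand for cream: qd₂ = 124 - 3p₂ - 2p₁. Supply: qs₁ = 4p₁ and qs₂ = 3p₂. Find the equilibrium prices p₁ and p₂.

p₁ = 38.25, p₂ = 95/12

Market 1: 368 - 5p₁ - 3p₂ = 4p₁ → 9p₁ + 3p₂ = 368.
Market 2: 6p₂ + 2p₁ = 124.
Eliminating p₂: 6×(1) − 3×(2) gives 48p₁ = 1836, so p₁ = 38.25.
Back-substitute into (2): p₂ = (124 − 2×38.25) / 6 = 95/12.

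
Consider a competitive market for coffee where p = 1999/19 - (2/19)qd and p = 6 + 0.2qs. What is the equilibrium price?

Set the two price expressions equal: 1999/19 - (2/19)q = 6 + 0.2q.
1885/19 = (29/95)q, so q* = 325.
p* = 1999/19 − (2/19)(325) = 71.

p* = 71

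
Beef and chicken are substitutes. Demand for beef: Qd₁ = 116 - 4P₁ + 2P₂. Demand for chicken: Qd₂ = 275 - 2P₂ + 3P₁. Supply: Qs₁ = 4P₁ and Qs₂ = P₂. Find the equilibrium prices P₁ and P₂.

Market 1: 116 - 4P₁ + 2P₂ = 4P₁ → 8P₁ - 2P₂ = 116.
Market 2: 3P₂ - 3P₁ = 275.
Eliminating P₂: 3×(1) + 2×(2) gives 18P₁ = 898, so P₁ = 449/9.
Back-substitute into (2): P₂ = (275 + 3×449/9) / 3 = 1274/9.

P₁ = 449/9, P₂ = 1274/9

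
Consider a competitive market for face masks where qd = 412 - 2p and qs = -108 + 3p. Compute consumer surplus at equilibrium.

Consumer surplus = 10404

Equilibrium: 412 - 2p = -108 + 3p gives p* = 104, q* = 204.
Demand choke price (qd = 0): p = 206.
CS = ½(206 − 104)(204) = 10404.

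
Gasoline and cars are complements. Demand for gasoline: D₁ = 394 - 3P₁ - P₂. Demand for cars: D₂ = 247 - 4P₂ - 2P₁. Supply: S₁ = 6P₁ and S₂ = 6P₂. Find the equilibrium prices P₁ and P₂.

Market 1: 394 - 3P₁ - P₂ = 6P₁ → 9P₁ + P₂ = 394.
Market 2: 10P₂ + 2P₁ = 247.
Eliminating P₂: 10×(1) − 1×(2) gives 88P₁ = 3693, so P₁ = 3693/88.
Back-substitute into (2): P₂ = (247 − 2×3693/88) / 10 = 1435/88.

P₁ = 3693/88, P₂ = 1435/88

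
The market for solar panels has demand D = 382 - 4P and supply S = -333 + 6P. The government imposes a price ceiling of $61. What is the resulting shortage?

Shortage = 105

Equilibrium price would be P* = 71.5, so the ceiling at 61 binds.
At P = 61: D = 382 − 4(61) = 138, S = -333 + 6(61) = 33.
Shortage = 138 − 33 = 105.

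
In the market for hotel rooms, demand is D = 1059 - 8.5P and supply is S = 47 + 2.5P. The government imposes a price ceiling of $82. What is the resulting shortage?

Equilibrium price would be P* = 92, so the ceiling at 82 binds.
At P = 82: D = 1059 − 8.5(82) = 362, S = 47 + 2.5(82) = 252.
Shortage = 362 − 252 = 110.

Shortage = 110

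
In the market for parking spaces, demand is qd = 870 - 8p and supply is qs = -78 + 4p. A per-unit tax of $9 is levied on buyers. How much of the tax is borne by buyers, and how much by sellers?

Buyers bear $3, sellers bear $6

Pre-tax equilibrium: p* = 79, q* = 238.
Tax on buyers shifts demand to qd = 870 − 8(p + 9) = 798 - 8p.
798 - 8p = -78 + 4p gives seller price ps = 73; buyers pay pb = 73 + 9 = 82.
New quantity: q = 870 − 8(82) = 214.
Buyer burden = 82 − 79 = 3; seller burden = 79 − 73 = 6.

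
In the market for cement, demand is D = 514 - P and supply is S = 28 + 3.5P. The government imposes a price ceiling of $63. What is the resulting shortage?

Equilibrium price would be P* = 108, so the ceiling at 63 binds.
At P = 63: D = 514 − 1(63) = 451, S = 28 + 3.5(63) = 248.5.
Shortage = 451 − 248.5 = 202.5.

Shortage = 202.5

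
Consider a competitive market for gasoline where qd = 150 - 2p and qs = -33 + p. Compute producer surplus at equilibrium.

Producer surplus = 392

Equilibrium: 150 - 2p = -33 + p gives p* = 61, q* = 28.
Supply starts at p = 33 (where qs = 0).
PS = ½(61 − 33)(28) = 392.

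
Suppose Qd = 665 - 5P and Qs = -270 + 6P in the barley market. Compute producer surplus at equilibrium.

Producer surplus = 4800

Equilibrium: 665 - 5P = -270 + 6P gives P* = 85, Q* = 240.
Supply starts at P = 45 (where Qs = 0).
PS = ½(85 − 45)(240) = 4800.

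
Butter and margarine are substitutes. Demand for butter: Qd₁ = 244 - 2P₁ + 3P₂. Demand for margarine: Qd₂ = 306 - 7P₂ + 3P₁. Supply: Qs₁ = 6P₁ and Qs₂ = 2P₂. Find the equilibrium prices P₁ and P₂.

Market 1: 244 - 2P₁ + 3P₂ = 6P₁ → 8P₁ - 3P₂ = 244.
Market 2: 9P₂ - 3P₁ = 306.
Eliminating P₂: 9×(1) + 3×(2) gives 63P₁ = 3114, so P₁ = 346/7.
Back-substitute into (2): P₂ = (306 + 3×346/7) / 9 = 1060/21.

P₁ = 346/7, P₂ = 1060/21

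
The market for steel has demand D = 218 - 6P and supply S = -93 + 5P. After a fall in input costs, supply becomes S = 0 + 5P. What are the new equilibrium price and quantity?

P' = 218/11, Q' = 1090/11

Original equilibrium: P* = 311/11, Q* = 532/11.
New equilibrium: 218 - 6P = 0 + 5P, so 218 = 11P and P' = 218/11; Q' = 218 − 6(218/11) = 1090/11.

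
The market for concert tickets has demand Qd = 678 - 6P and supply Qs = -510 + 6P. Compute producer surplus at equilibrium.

Equilibrium: 678 - 6P = -510 + 6P gives P* = 99, Q* = 84.
Supply starts at P = 85 (where Qs = 0).
PS = ½(99 − 85)(84) = 588.

Producer surplus = 588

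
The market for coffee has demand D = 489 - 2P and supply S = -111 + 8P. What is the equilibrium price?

Set D = S: 489 - 2P = -111 + 8P.
600 = 10P, so P* = 60.
Q* = 489 − 2(60) = 369.

P* = 60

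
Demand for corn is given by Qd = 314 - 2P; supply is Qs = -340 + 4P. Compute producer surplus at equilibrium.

Equilibrium: 314 - 2P = -340 + 4P gives P* = 109, Q* = 96.
Supply starts at P = 85 (where Qs = 0).
PS = ½(109 − 85)(96) = 1152.

Producer surplus = 1152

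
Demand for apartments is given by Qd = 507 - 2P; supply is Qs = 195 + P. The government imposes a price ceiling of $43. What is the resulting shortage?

Shortage = 183

Equilibrium price would be P* = 104, so the ceiling at 43 binds.
At P = 43: Qd = 507 − 2(43) = 421, Qs = 195 + 1(43) = 238.
Shortage = 421 − 238 = 183.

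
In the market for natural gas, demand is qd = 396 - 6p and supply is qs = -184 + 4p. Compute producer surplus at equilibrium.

Equilibrium: 396 - 6p = -184 + 4p gives p* = 58, q* = 48.
Supply starts at p = 46 (where qs = 0).
PS = ½(58 − 46)(48) = 288.

Producer surplus = 288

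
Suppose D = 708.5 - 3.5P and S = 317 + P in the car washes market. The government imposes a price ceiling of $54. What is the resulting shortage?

Equilibrium price would be P* = 87, so the ceiling at 54 binds.
At P = 54: D = 708.5 − 3.5(54) = 519.5, S = 317 + 1(54) = 371.
Shortage = 519.5 − 371 = 148.5.

Shortage = 148.5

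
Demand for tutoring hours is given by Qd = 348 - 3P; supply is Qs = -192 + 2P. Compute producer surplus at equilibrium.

Producer surplus = 144

Equilibrium: 348 - 3P = -192 + 2P gives P* = 108, Q* = 24.
Supply starts at P = 96 (where Qs = 0).
PS = ½(108 − 96)(24) = 144.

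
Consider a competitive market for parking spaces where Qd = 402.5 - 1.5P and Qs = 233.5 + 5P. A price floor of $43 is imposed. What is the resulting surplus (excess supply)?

Surplus = 110.5

Equilibrium price would be P* = 26, so the floor at 43 binds.
At P = 43: Qd = 338, Qs = 448.5.
Surplus = 448.5 − 338 = 110.5.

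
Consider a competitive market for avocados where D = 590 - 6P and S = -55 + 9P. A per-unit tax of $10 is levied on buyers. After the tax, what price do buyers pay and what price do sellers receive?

Pre-tax equilibrium: P* = 43, Q* = 332.
Tax on buyers shifts demand to D = 590 − 6(P + 10) = 530 - 6P.
530 - 6P = -55 + 9P gives seller price Ps = 39; buyers pay Pb = 39 + 10 = 49.
New quantity: Q = 590 − 6(49) = 296.

Buyers pay $49, sellers receive $39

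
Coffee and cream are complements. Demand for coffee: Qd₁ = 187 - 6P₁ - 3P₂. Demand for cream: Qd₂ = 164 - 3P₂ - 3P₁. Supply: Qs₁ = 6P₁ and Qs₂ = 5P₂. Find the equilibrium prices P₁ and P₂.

P₁ = 1004/87, P₂ = 469/29

Market 1: 187 - 6P₁ - 3P₂ = 6P₁ → 12P₁ + 3P₂ = 187.
Market 2: 8P₂ + 3P₁ = 164.
Eliminating P₂: 8×(1) − 3×(2) gives 87P₁ = 1004, so P₁ = 1004/87.
Back-substitute into (2): P₂ = (164 − 3×1004/87) / 8 = 469/29.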